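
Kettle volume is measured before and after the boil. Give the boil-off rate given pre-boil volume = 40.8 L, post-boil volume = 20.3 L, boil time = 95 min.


rate = (V_pre − V_post) / (t_min/60)
rate = (40.8 − 20.3) / (95/60)

12.9474 L/hr


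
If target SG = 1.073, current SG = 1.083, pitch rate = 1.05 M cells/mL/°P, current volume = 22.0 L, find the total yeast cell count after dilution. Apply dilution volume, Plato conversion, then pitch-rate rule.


V_w = V·((SG_c−1)/(SG_t−1)−1);  °P = 259 − 259/SG_t;  cells = rate·(V+V_w)·°P
V_w = 22.0·((1.083−1)/(1.073−1)−1) = 3.0137
V_final = 22.0 + 3.0137 = 25.0137
°P = 259 − 259/1.073 = 17.6207
cells = 1.05·25.0137·17.6207

462.7966 billion cells


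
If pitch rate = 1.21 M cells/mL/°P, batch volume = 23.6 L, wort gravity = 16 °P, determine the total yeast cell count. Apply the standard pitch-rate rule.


cells (billions) = rate · V_L · °P
cells = 1.21 · 23.6 · 16

456.8960 billion cells


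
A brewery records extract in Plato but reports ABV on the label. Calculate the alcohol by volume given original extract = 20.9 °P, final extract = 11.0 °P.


SG = 259/(259 − P);  ABV = (OG − FG)·131.25
OG = 259/(259 − 20.9) = 1.0878
FG = 259/(259 − 11.0) = 1.0444
ABV = (1.0878 − 1.0444)·131.25

5.6993 % ABV


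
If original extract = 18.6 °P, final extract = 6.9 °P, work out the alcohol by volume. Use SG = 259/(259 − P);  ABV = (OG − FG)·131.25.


OG = 259/(259 − 18.6) = 1.0774
FG = 259/(259 − 6.9) = 1.0274
ABV = (1.0774 − 1.0274)·131.25

6.5626 % ABV


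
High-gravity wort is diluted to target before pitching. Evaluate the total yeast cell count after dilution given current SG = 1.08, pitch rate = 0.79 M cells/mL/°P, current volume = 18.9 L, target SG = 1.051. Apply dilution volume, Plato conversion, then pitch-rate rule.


V_w = V·((SG_c−1)/(SG_t−1)−1);  °P = 259 − 259/SG_t;  cells = rate·(V+V_w)·°P
V_w = 18.9·((1.08−1)/(1.051−1)−1) = 10.7471
V_final = 18.9 + 10.7471 = 29.6471
°P = 259 − 259/1.051 = 12.5680
cells = 0.79·29.6471·12.5680

294.3581 billion cells


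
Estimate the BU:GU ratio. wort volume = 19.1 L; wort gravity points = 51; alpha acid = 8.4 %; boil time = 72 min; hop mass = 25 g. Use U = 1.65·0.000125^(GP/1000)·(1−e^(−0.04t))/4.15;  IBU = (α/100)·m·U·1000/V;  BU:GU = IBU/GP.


U = 1.65·0.000125^(51/1000)·(1−e^(−0.04·72))/4.15 = 0.2373
IBU = (8.4/100)·25·0.2373·1000/19.1 = 26.0900
BU:GU = 26.0900/51

0.5116


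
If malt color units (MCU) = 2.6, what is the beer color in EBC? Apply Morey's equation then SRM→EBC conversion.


SRM = 1.4922·MCU^0.6859;  EBC = SRM·1.97
SRM = 1.4922·2.6^0.6859 = 2.8738
EBC = 2.8738·1.97

5.6614 EBC


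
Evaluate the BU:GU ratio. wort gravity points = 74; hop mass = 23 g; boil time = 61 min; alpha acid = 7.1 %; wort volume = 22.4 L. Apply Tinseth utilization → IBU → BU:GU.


U = 1.65·0.000125^(GP/1000)·(1−e^(−0.04t))/4.15;  IBU = (α/100)·m·U·1000/V;  BU:GU = IBU/GP
U = 1.65·0.000125^(74/1000)·(1−e^(−0.04·61))/4.15 = 0.1866
IBU = (7.1/100)·23·0.1866·1000/22.4 = 13.6063
BU:GU = 13.6063/74

0.1839


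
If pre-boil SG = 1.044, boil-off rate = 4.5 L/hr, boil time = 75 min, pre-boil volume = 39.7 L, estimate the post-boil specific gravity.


V_post = V_pre − rate·(t/60);  SG_post = 1 + (SG_pre−1)·V_pre/V_post
V_post = 39.7 − 4.5·(75/60) = 34.0750
SG_post = 1 + (1.044 − 1)·39.7/34.0750

1.0513


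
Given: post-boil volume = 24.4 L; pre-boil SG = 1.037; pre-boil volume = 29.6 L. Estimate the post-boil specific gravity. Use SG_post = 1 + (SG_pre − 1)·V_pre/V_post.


pts_pre = (1.037 − 1)·1000 = 37.0000
pts_post = 37.0000·29.6/24.4 = 44.8852
SG_post = 1 + 44.8852/1000

1.0449


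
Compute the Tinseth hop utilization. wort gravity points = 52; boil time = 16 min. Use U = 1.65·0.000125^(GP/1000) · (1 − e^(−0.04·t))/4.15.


bigness = 1.65·0.000125^(52/1000) = 1.0340
boil_factor = (1 − e^(−0.04·16))/4.15 = 0.1139
U = 1.0340 · 0.1139

0.1178


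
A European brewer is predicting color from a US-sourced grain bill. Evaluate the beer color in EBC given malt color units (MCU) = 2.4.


SRM = 1.4922·MCU^0.6859;  EBC = SRM·1.97
SRM = 1.4922·2.4^0.6859 = 2.7203
EBC = 2.7203·1.97

5.3590 EBC


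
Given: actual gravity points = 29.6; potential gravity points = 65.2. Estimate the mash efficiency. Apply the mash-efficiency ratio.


efficiency = actual / potential × 100
efficiency = 29.6 / 65.2 × 100

45.3988 %


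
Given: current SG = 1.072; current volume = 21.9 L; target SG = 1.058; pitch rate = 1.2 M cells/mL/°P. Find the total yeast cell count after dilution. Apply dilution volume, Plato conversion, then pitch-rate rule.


V_w = V·((SG_c−1)/(SG_t−1)−1);  °P = 259 − 259/SG_t;  cells = rate·(V+V_w)·°P
V_w = 21.9·((1.072−1)/(1.058−1)−1) = 5.2862
V_final = 21.9 + 5.2862 = 27.1862
°P = 259 − 259/1.058 = 14.1985
cells = 1.2·27.1862·14.1985

463.2036 billion cells


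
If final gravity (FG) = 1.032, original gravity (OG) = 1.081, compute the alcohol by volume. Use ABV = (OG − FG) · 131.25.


ABV = (1.081 − 1.032) · 131.25

6.4312 % ABV


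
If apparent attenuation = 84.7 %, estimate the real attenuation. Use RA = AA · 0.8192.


RA = 84.7 · 0.8192

69.3862 %


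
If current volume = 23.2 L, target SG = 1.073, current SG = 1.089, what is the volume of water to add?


V_water = V·((SG_curr − 1)/(SG_target − 1) − 1)
V_water = 23.2·((1.089 − 1)/(1.073 − 1) − 1)

5.0849 L


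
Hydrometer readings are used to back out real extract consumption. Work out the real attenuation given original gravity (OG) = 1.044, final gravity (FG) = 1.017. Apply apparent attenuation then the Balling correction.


AA = (OG−FG)/(OG−1)·100;  RA = AA·0.8192
AA = (1.044 − 1.017)/(1.044 − 1)·100 = 61.3636
RA = 61.3636·0.8192

50.2691 %


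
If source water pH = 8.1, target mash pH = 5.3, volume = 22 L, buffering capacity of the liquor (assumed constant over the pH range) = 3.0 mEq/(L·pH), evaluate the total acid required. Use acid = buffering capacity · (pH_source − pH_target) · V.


acid = 3.0 · (8.1 − 5.3) · 22

184.8000 mEq


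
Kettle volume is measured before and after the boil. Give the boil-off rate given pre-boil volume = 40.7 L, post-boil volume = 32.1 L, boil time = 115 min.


rate = (V_pre − V_post) / (t_min/60)
rate = (40.7 − 32.1) / (115/60)

4.4870 L/hr


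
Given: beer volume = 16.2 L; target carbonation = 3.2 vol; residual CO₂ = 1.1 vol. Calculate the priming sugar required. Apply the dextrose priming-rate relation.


sugar = (target − residual)·4.0·V
sugar = (3.2 − 1.1)·4.0·16.2

136.0800 g


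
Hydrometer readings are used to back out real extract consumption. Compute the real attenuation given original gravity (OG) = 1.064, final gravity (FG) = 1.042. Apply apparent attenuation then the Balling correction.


AA = (OG−FG)/(OG−1)·100;  RA = AA·0.8192
AA = (1.064 − 1.042)/(1.064 − 1)·100 = 34.3750
RA = 34.3750·0.8192

28.1600 %


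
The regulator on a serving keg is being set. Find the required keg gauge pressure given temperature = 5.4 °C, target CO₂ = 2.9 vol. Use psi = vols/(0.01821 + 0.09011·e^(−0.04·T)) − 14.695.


psi = 2.9/(0.01821 + 0.09011·e^(−0.04·5.4)) − 14.695

17.2381 psi


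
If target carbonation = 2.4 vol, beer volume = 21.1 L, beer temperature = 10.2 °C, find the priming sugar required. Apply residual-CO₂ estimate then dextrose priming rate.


residual = 14.695·(0.01821 + 0.09011·e^(−0.04·T));  sugar = (target − residual)·4.0·V
residual = 14.695·(0.01821 + 0.09011·e^(−0.04·10.2)) = 1.1481
sugar = (2.4 − 1.1481)·4.0·21.1

105.6571 g


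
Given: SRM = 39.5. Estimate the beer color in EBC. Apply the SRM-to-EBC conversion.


EBC = SRM · 1.97
EBC = 39.5 · 1.97

77.8150 EBC


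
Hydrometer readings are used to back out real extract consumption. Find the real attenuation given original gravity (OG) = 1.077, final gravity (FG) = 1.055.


AA = (OG−FG)/(OG−1)·100;  RA = AA·0.8192
AA = (1.077 − 1.055)/(1.077 − 1)·100 = 28.5714
RA = 28.5714·0.8192

23.4057 %


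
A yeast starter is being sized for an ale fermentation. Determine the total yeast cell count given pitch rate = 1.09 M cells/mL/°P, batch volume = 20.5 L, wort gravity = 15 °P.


cells (billions) = rate · V_L · °P
cells = 1.09 · 20.5 · 15

335.1750 billion cells


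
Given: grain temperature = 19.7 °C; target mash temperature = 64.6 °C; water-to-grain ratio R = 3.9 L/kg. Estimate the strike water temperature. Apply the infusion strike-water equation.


T_strike = (0.41/R)·(T_mash − T_grain) + T_mash
T_strike = (0.41/3.9)·(64.6 − 19.7) + 64.6

69.3203 °C


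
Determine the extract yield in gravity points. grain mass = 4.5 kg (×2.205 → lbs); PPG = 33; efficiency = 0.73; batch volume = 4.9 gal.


points = lbs × PPG × eff / vol
lbs = 4.5 × 2.205 = 9.9225
points = 9.9225 × 33 × 0.73 / 4.9

48.7822 points


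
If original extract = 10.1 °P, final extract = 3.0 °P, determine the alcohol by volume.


SG = 259/(259 − P);  ABV = (OG − FG)·131.25
OG = 259/(259 − 10.1) = 1.0406
FG = 259/(259 − 3.0) = 1.0117
ABV = (1.0406 − 1.0117)·131.25

3.7878 % ABV


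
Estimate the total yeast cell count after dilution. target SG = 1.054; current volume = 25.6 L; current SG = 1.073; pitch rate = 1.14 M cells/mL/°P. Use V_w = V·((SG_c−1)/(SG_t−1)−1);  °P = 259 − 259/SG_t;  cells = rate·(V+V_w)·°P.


V_w = 25.6·((1.073−1)/(1.054−1)−1) = 9.0074
V_final = 25.6 + 9.0074 = 34.6074
°P = 259 − 259/1.054 = 13.2694
cells = 1.14·34.6074·13.2694

523.5122 billion cells


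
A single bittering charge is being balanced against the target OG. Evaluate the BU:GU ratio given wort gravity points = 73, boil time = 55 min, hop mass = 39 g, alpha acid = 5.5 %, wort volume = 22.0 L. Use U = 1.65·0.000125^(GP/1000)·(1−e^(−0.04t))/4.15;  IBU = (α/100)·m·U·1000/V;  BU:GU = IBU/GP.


U = 1.65·0.000125^(73/1000)·(1−e^(−0.04·55))/4.15 = 0.1834
IBU = (5.5/100)·39·0.1834·1000/22.0 = 17.8860
BU:GU = 17.8860/73

0.2450


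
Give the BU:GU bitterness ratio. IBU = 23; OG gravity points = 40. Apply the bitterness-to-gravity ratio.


BU:GU = IBU / OG_points
BU:GU = 23 / 40

0.5750


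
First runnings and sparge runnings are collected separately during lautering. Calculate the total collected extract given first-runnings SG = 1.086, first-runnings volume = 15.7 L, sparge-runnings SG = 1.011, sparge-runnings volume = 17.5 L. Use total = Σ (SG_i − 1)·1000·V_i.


first = (1.086 − 1)·1000·15.7 = 1350.2000
sparge = (1.011 − 1)·1000·17.5 = 192.5000
total = 1350.2000 + 192.5000

1542.7000 gravity·L


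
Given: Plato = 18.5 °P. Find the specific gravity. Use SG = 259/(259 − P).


SG = 259/(259 − 18.5)

1.0769


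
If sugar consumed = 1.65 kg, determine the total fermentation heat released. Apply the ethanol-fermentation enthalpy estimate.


Q = m_sugar · 590 kJ/kg
Q = 1.65 · 590

973.5000 kJ


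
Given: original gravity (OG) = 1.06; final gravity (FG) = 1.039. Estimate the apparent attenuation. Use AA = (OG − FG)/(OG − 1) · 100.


AA = (1.06 − 1.039)/(1.06 − 1) · 100

35.0000 %


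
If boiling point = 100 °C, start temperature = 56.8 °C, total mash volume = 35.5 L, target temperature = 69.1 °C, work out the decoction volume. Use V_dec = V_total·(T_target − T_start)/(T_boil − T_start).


V_dec = 35.5·(69.1 − 56.8)/(100 − 56.8)

10.1076 L


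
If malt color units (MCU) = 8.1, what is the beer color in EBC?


SRM = 1.4922·MCU^0.6859;  EBC = SRM·1.97
SRM = 1.4922·8.1^0.6859 = 6.2655
EBC = 6.2655·1.97

12.3431 EBC


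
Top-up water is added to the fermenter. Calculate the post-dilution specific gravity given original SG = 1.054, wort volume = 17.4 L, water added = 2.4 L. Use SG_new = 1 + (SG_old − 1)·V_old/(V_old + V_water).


pts = (1.054 − 1)·1000·17.4/(17.4 + 2.4) = 47.4545
SG_new = 1 + 47.4545/1000

1.0475


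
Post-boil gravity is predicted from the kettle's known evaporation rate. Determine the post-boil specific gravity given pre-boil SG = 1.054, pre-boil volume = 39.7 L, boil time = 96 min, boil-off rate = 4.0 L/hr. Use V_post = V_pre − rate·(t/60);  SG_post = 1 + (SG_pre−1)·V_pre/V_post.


V_post = 39.7 − 4.0·(96/60) = 33.3000
SG_post = 1 + (1.054 − 1)·39.7/33.3000

1.0644


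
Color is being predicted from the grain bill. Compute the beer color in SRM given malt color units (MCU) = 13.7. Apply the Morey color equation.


SRM = 1.4922 · MCU^0.6859
SRM = 1.4922 · 13.7^0.6859

8.9847 SRM


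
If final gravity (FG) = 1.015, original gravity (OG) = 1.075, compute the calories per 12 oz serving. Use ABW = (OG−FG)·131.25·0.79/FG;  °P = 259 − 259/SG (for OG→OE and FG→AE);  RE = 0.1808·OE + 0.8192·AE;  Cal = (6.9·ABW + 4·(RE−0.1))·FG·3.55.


ABW = (1.075 − 1.015)·131.25·0.79/1.015 = 6.1293
OE = 259 − 259/1.075 = 18.0698 °P
AE = 259 − 259/1.015 = 3.8276 °P
RE = 0.1808·18.0698 + 0.8192·3.8276 = 6.4026 °P
Cal = (6.9·6.1293 + 4·(6.4026−0.1))·1.015·3.55

243.2285 kcal


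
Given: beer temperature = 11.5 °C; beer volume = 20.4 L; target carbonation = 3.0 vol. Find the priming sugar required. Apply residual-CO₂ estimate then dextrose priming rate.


residual = 14.695·(0.01821 + 0.09011·e^(−0.04·T));  sugar = (target − residual)·4.0·V
residual = 14.695·(0.01821 + 0.09011·e^(−0.04·11.5)) = 1.1035
sugar = (3.0 − 1.1035)·4.0·20.4

154.7527 g


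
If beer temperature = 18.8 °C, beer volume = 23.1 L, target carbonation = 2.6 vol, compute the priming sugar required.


residual = 14.695·(0.01821 + 0.09011·e^(−0.04·T));  sugar = (target − residual)·4.0·V
residual = 14.695·(0.01821 + 0.09011·e^(−0.04·18.8)) = 0.8918
sugar = (2.6 − 0.8918)·4.0·23.1

157.8342 g


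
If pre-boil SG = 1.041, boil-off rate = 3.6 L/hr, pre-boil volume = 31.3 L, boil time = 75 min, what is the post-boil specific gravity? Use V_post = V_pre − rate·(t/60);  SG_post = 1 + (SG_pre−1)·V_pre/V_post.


V_post = 31.3 − 3.6·(75/60) = 26.8000
SG_post = 1 + (1.041 − 1)·31.3/26.8000

1.0479


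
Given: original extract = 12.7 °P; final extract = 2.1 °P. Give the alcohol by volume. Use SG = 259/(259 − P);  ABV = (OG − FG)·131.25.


OG = 259/(259 − 12.7) = 1.0516
FG = 259/(259 − 2.1) = 1.0082
ABV = (1.0516 − 1.0082)·131.25

5.6948 % ABV


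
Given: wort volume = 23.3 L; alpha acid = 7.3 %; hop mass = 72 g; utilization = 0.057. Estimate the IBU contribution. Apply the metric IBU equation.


IBU = (α/100)·mass·U·1000 / V
IBU = (7.3/100)·72·0.057·1000 / 23.3

12.8580 IBU


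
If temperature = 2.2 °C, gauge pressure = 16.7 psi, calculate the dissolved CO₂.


vols = (P + 14.695)·(0.01821 + 0.09011·e^(−0.04·T))
vols = (16.7 + 14.695)·(0.01821 + 0.09011·e^(−0.04·2.2))

3.1624 volumes


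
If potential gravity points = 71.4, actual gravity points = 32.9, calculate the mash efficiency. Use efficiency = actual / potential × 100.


efficiency = 32.9 / 71.4 × 100

46.0784 %


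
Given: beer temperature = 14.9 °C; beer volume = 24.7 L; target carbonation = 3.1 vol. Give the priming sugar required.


residual = 14.695·(0.01821 + 0.09011·e^(−0.04·T));  sugar = (target − residual)·4.0·V
residual = 14.695·(0.01821 + 0.09011·e^(−0.04·14.9)) = 0.9972
sugar = (3.1 − 0.9972)·4.0·24.7

207.7540 g


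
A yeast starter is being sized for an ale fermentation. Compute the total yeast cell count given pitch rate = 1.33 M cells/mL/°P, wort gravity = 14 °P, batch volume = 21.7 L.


cells (billions) = rate · V_L · °P
cells = 1.33 · 21.7 · 14

404.0540 billion cells


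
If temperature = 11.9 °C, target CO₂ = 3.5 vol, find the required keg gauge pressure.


psi = vols/(0.01821 + 0.09011·e^(−0.04·T)) − 14.695
psi = 3.5/(0.01821 + 0.09011·e^(−0.04·11.9)) − 14.695

32.4799 psi


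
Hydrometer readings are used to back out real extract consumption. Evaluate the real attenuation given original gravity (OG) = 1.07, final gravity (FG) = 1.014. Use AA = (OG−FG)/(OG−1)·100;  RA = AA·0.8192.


AA = (1.07 − 1.014)/(1.07 − 1)·100 = 80.0000
RA = 80.0000·0.8192

65.5360 %


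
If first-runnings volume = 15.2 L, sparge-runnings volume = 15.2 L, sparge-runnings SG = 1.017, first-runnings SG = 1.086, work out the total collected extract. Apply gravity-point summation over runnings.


total = Σ (SG_i − 1)·1000·V_i
first = (1.086 − 1)·1000·15.2 = 1307.2000
sparge = (1.017 − 1)·1000·15.2 = 258.4000
total = 1307.2000 + 258.4000

1565.6000 gravity·L


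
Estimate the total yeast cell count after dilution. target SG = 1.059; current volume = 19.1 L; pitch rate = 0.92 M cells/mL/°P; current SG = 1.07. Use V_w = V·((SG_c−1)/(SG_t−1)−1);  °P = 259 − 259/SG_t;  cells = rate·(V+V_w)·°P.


V_w = 19.1·((1.07−1)/(1.059−1)−1) = 3.5610
V_final = 19.1 + 3.5610 = 22.6610
°P = 259 − 259/1.059 = 14.4297
cells = 0.92·22.6610·14.4297

300.8313 billion cells


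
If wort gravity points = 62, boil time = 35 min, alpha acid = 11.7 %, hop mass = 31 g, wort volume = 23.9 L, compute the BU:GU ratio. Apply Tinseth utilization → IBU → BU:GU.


U = 1.65·0.000125^(GP/1000)·(1−e^(−0.04t))/4.15;  IBU = (α/100)·m·U·1000/V;  BU:GU = IBU/GP
U = 1.65·0.000125^(62/1000)·(1−e^(−0.04·35))/4.15 = 0.1716
IBU = (11.7/100)·31·0.1716·1000/23.9 = 26.0388
BU:GU = 26.0388/62

0.4200


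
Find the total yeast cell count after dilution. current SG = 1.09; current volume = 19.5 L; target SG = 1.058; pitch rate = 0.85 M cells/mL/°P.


V_w = V·((SG_c−1)/(SG_t−1)−1);  °P = 259 − 259/SG_t;  cells = rate·(V+V_w)·°P
V_w = 19.5·((1.09−1)/(1.058−1)−1) = 10.7586
V_final = 19.5 + 10.7586 = 30.2586
°P = 259 − 259/1.058 = 14.1985
cells = 0.85·30.2586·14.1985

365.1827 billion cells


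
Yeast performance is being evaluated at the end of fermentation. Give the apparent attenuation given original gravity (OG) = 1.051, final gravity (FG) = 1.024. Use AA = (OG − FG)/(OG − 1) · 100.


AA = (1.051 − 1.024)/(1.051 − 1) · 100

52.9412 %


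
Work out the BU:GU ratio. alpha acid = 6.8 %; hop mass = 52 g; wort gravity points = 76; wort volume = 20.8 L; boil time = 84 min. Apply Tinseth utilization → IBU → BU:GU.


U = 1.65·0.000125^(GP/1000)·(1−e^(−0.04t))/4.15;  IBU = (α/100)·m·U·1000/V;  BU:GU = IBU/GP
U = 1.65·0.000125^(76/1000)·(1−e^(−0.04·84))/4.15 = 0.1938
IBU = (6.8/100)·52·0.1938·1000/20.8 = 32.9531
BU:GU = 32.9531/76

0.4336


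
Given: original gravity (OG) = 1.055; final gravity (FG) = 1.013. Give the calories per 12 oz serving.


ABW = (OG−FG)·131.25·0.79/FG;  °P = 259 − 259/SG (for OG→OE and FG→AE);  RE = 0.1808·OE + 0.8192·AE;  Cal = (6.9·ABW + 4·(RE−0.1))·FG·3.55
ABW = (1.055 − 1.013)·131.25·0.79/1.013 = 4.2990
OE = 259 − 259/1.055 = 13.5024 °P
AE = 259 − 259/1.013 = 3.3238 °P
RE = 0.1808·13.5024 + 0.8192·3.3238 = 5.1641 °P
Cal = (6.9·4.2990 + 4·(5.1641−0.1))·1.013·3.55

179.5174 kcal


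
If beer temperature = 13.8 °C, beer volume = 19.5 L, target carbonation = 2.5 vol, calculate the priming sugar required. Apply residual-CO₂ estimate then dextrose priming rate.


residual = 14.695·(0.01821 + 0.09011·e^(−0.04·T));  sugar = (target − residual)·4.0·V
residual = 14.695·(0.01821 + 0.09011·e^(−0.04·13.8)) = 1.0300
sugar = (2.5 − 1.0300)·4.0·19.5

114.6563 g


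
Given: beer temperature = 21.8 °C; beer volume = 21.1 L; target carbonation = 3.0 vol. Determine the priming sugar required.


residual = 14.695·(0.01821 + 0.09011·e^(−0.04·T));  sugar = (target − residual)·4.0·V
residual = 14.695·(0.01821 + 0.09011·e^(−0.04·21.8)) = 0.8212
sugar = (3.0 − 0.8212)·4.0·21.1

183.8866 g


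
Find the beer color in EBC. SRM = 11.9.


EBC = SRM · 1.97
EBC = 11.9 · 1.97

23.4430 EBC


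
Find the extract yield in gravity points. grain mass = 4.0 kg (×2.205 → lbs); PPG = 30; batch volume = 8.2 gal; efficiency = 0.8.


points = lbs × PPG × eff / vol
lbs = 4.0 × 2.205 = 8.8200
points = 8.8200 × 30 × 0.8 / 8.2

25.8146 points


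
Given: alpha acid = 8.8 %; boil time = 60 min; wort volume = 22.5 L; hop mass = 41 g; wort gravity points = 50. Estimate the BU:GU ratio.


U = 1.65·0.000125^(GP/1000)·(1−e^(−0.04t))/4.15;  IBU = (α/100)·m·U·1000/V;  BU:GU = IBU/GP
U = 1.65·0.000125^(50/1000)·(1−e^(−0.04·60))/4.15 = 0.2307
IBU = (8.8/100)·41·0.2307·1000/22.5 = 36.9883
BU:GU = 36.9883/50

0.7398


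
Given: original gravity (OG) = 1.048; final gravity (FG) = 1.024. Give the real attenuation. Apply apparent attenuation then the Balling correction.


AA = (OG−FG)/(OG−1)·100;  RA = AA·0.8192
AA = (1.048 − 1.024)/(1.048 − 1)·100 = 50.0000
RA = 50.0000·0.8192

40.9600 %


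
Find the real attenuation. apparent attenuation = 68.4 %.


RA = AA · 0.8192
RA = 68.4 · 0.8192

56.0333 %


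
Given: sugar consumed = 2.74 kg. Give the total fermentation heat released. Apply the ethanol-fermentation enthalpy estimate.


Q = m_sugar · 590 kJ/kg
Q = 2.74 · 590

1616.6000 kJ


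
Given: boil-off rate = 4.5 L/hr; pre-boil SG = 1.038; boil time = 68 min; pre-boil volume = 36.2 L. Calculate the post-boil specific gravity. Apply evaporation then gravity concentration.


V_post = V_pre − rate·(t/60);  SG_post = 1 + (SG_pre−1)·V_pre/V_post
V_post = 36.2 − 4.5·(68/60) = 31.1000
SG_post = 1 + (1.038 − 1)·36.2/31.1000

1.0442


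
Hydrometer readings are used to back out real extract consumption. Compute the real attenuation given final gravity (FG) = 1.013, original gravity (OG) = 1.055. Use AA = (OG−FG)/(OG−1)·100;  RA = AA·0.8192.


AA = (1.055 − 1.013)/(1.055 − 1)·100 = 76.3636
RA = 76.3636·0.8192

62.5571 %


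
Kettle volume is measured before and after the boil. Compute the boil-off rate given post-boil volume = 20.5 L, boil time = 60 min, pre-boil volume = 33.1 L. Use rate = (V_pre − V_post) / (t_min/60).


rate = (33.1 − 20.5) / (60/60)

12.6000 L/hr


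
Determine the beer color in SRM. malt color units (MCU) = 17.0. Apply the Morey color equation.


SRM = 1.4922 · MCU^0.6859
SRM = 1.4922 · 17.0^0.6859

10.4182 SRM


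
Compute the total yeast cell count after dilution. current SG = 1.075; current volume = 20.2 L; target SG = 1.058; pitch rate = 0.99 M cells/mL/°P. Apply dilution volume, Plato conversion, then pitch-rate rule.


V_w = V·((SG_c−1)/(SG_t−1)−1);  °P = 259 − 259/SG_t;  cells = rate·(V+V_w)·°P
V_w = 20.2·((1.075−1)/(1.058−1)−1) = 5.9207
V_final = 20.2 + 5.9207 = 26.1207
°P = 259 − 259/1.058 = 14.1985
cells = 0.99·26.1207·14.1985

367.1655 billion cells


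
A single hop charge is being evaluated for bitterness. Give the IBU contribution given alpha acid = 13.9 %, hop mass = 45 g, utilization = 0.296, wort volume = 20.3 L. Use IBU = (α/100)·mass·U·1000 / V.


IBU = (13.9/100)·45·0.296·1000 / 20.3

91.2059 IBU


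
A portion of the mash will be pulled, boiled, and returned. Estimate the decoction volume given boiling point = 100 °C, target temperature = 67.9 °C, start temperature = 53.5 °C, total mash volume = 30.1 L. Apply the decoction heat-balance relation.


V_dec = V_total·(T_target − T_start)/(T_boil − T_start)
V_dec = 30.1·(67.9 − 53.5)/(100 − 53.5)

9.3213 L


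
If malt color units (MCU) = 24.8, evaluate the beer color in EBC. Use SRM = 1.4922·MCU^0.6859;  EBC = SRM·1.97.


SRM = 1.4922·24.8^0.6859 = 13.4984
EBC = 13.4984·1.97

26.5918 EBC


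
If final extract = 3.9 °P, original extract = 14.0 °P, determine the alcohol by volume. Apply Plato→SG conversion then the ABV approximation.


SG = 259/(259 − P);  ABV = (OG − FG)·131.25
OG = 259/(259 − 14.0) = 1.0571
FG = 259/(259 − 3.9) = 1.0153
ABV = (1.0571 − 1.0153)·131.25

5.4934 % ABV


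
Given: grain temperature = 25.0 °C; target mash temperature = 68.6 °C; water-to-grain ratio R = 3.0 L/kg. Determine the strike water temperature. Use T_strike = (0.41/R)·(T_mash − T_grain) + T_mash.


T_strike = (0.41/3.0)·(68.6 − 25.0) + 68.6

74.5587 °C


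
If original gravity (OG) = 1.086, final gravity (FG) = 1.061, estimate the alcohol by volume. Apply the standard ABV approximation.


ABV = (OG − FG) · 131.25
ABV = (1.086 − 1.061) · 131.25

3.2813 % ABV


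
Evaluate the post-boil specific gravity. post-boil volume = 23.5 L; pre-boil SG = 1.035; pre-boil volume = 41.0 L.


SG_post = 1 + (SG_pre − 1)·V_pre/V_post
pts_pre = (1.035 − 1)·1000 = 35.0000
pts_post = 35.0000·41.0/23.5 = 61.0638
SG_post = 1 + 61.0638/1000

1.0611


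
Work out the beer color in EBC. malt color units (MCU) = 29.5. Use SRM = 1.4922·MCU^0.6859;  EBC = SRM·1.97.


SRM = 1.4922·29.5^0.6859 = 15.2047
EBC = 15.2047·1.97

29.9533 EBC


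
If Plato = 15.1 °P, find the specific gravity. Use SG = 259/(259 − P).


SG = 259/(259 − 15.1)

1.0619


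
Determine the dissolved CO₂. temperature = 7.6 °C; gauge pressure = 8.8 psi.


vols = (P + 14.695)·(0.01821 + 0.09011·e^(−0.04·T))
vols = (8.8 + 14.695)·(0.01821 + 0.09011·e^(−0.04·7.6))

1.9900 volumes


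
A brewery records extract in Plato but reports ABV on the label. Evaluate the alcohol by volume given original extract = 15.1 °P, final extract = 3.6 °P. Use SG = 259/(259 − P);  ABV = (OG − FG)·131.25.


OG = 259/(259 − 15.1) = 1.0619
FG = 259/(259 − 3.6) = 1.0141
ABV = (1.0619 − 1.0141)·131.25

6.2757 % ABV


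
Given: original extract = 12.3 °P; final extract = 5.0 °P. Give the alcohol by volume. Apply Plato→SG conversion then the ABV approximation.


SG = 259/(259 − P);  ABV = (OG − FG)·131.25
OG = 259/(259 − 12.3) = 1.0499
FG = 259/(259 − 5.0) = 1.0197
ABV = (1.0499 − 1.0197)·131.25

3.9602 % ABV


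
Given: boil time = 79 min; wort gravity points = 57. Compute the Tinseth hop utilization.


U = 1.65·0.000125^(GP/1000) · (1 − e^(−0.04·t))/4.15
bigness = 1.65·0.000125^(57/1000) = 0.9886
boil_factor = (1 − e^(−0.04·79))/4.15 = 0.2307
U = 0.9886 · 0.2307

0.2281


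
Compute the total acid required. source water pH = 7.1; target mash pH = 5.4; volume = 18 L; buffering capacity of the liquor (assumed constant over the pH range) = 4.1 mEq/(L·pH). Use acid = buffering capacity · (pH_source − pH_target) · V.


acid = 4.1 · (7.1 − 5.4) · 18

125.4600 mEq


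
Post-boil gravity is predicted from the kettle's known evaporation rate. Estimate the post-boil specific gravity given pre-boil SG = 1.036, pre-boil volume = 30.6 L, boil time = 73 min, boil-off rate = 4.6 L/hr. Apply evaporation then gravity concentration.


V_post = V_pre − rate·(t/60);  SG_post = 1 + (SG_pre−1)·V_pre/V_post
V_post = 30.6 − 4.6·(73/60) = 25.0033
SG_post = 1 + (1.036 − 1)·30.6/25.0033

1.0441


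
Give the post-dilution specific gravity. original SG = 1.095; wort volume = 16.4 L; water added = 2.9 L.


SG_new = 1 + (SG_old − 1)·V_old/(V_old + V_water)
pts = (1.095 − 1)·1000·16.4/(16.4 + 2.9) = 80.7254
SG_new = 1 + 80.7254/1000

1.0807


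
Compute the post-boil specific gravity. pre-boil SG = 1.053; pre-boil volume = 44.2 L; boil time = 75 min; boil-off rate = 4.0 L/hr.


V_post = V_pre − rate·(t/60);  SG_post = 1 + (SG_pre−1)·V_pre/V_post
V_post = 44.2 − 4.0·(75/60) = 39.2000
SG_post = 1 + (1.053 − 1)·44.2/39.2000

1.0598


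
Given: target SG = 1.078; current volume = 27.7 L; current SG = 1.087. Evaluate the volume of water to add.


V_water = V·((SG_curr − 1)/(SG_target − 1) − 1)
V_water = 27.7·((1.087 − 1)/(1.078 − 1) − 1)

3.1962 L


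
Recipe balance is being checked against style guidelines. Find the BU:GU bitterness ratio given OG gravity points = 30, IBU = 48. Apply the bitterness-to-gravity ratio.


BU:GU = IBU / OG_points
BU:GU = 48 / 30

1.6000


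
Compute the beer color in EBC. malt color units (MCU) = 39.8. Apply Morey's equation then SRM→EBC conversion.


SRM = 1.4922·MCU^0.6859;  EBC = SRM·1.97
SRM = 1.4922·39.8^0.6859 = 18.6718
EBC = 18.6718·1.97

36.7835 EBC


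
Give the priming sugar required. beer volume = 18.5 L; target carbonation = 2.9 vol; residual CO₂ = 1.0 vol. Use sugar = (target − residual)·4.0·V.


sugar = (2.9 − 1.0)·4.0·18.5

140.6000 g


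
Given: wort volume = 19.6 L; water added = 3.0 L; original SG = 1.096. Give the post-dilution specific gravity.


SG_new = 1 + (SG_old − 1)·V_old/(V_old + V_water)
pts = (1.096 − 1)·1000·19.6/(19.6 + 3.0) = 83.2566
SG_new = 1 + 83.2566/1000

1.0833


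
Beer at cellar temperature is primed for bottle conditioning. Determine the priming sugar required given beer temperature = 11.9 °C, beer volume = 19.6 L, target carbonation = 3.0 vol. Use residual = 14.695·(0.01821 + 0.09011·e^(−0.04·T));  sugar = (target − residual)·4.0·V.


residual = 14.695·(0.01821 + 0.09011·e^(−0.04·11.9)) = 1.0903
sugar = (3.0 − 1.0903)·4.0·19.6

149.7242 g


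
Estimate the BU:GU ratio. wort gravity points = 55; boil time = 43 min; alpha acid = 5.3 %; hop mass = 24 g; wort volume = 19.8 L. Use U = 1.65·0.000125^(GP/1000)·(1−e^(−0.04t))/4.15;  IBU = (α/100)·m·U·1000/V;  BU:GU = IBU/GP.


U = 1.65·0.000125^(55/1000)·(1−e^(−0.04·43))/4.15 = 0.1991
IBU = (5.3/100)·24·0.1991·1000/19.8 = 12.7907
BU:GU = 12.7907/55

0.2326


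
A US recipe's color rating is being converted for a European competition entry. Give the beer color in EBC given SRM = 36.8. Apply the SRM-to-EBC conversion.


EBC = SRM · 1.97
EBC = 36.8 · 1.97

72.4960 EBC


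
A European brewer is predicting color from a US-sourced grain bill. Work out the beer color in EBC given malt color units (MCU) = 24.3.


SRM = 1.4922·MCU^0.6859;  EBC = SRM·1.97
SRM = 1.4922·24.3^0.6859 = 13.3111
EBC = 13.3111·1.97

26.2229 EBC


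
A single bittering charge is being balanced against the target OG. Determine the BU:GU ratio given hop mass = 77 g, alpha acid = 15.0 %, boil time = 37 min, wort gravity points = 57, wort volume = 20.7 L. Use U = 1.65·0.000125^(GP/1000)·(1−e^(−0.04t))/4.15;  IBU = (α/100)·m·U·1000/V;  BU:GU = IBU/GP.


U = 1.65·0.000125^(57/1000)·(1−e^(−0.04·37))/4.15 = 0.1840
IBU = (15.0/100)·77·0.1840·1000/20.7 = 102.6579
BU:GU = 102.6579/57

1.8010


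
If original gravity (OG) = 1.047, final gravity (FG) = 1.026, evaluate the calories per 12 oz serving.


ABW = (OG−FG)·131.25·0.79/FG;  °P = 259 − 259/SG (for OG→OE and FG→AE);  RE = 0.1808·OE + 0.8192·AE;  Cal = (6.9·ABW + 4·(RE−0.1))·FG·3.55
ABW = (1.047 − 1.026)·131.25·0.79/1.026 = 2.1223
OE = 259 − 259/1.047 = 11.6266 °P
AE = 259 − 259/1.026 = 6.5634 °P
RE = 0.1808·11.6266 + 0.8192·6.5634 = 7.4788 °P
Cal = (6.9·2.1223 + 4·(7.4788−0.1))·1.026·3.55

160.8392 kcal


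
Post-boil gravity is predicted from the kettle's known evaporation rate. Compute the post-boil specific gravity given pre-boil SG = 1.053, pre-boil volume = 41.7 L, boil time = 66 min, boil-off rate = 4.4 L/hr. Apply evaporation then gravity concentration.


V_post = V_pre − rate·(t/60);  SG_post = 1 + (SG_pre−1)·V_pre/V_post
V_post = 41.7 − 4.4·(66/60) = 36.8600
SG_post = 1 + (1.053 − 1)·41.7/36.8600

1.0600


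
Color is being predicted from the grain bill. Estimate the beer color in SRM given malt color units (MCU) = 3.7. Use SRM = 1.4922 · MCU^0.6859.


SRM = 1.4922 · 3.7^0.6859

3.6606 SRM


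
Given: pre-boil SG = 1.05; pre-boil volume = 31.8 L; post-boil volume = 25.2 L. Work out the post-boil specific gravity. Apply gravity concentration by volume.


SG_post = 1 + (SG_pre − 1)·V_pre/V_post
pts_pre = (1.05 − 1)·1000 = 50.0000
pts_post = 50.0000·31.8/25.2 = 63.0952
SG_post = 1 + 63.0952/1000

1.0631


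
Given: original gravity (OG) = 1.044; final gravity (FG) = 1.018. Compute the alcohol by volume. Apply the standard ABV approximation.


ABV = (OG − FG) · 131.25
ABV = (1.044 − 1.018) · 131.25

3.4125 % ABV


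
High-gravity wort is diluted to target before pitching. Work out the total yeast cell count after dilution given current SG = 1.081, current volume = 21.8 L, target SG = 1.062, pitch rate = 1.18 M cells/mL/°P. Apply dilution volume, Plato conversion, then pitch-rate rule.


V_w = V·((SG_c−1)/(SG_t−1)−1);  °P = 259 − 259/SG_t;  cells = rate·(V+V_w)·°P
V_w = 21.8·((1.081−1)/(1.062−1)−1) = 6.6806
V_final = 21.8 + 6.6806 = 28.4806
°P = 259 − 259/1.062 = 15.1205
cells = 1.18·28.4806·15.1205

508.1580 billion cells


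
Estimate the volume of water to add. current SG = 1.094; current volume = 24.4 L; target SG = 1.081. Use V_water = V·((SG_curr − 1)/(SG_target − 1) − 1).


V_water = 24.4·((1.094 − 1)/(1.081 − 1) − 1)

3.9160 L


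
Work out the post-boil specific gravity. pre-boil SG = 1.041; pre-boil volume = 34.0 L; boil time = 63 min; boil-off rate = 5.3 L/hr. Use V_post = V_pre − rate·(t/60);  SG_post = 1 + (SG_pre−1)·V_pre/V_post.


V_post = 34.0 − 5.3·(63/60) = 28.4350
SG_post = 1 + (1.041 − 1)·34.0/28.4350

1.0490


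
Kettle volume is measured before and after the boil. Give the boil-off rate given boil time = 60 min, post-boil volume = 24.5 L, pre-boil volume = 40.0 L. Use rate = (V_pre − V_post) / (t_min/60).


rate = (40.0 − 24.5) / (60/60)

15.5000 L/hr


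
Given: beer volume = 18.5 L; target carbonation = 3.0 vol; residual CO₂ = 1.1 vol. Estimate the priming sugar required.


sugar = (target − residual)·4.0·V
sugar = (3.0 − 1.1)·4.0·18.5

140.6000 g


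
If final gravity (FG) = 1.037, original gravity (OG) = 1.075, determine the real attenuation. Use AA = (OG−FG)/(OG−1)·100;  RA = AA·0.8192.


AA = (1.075 − 1.037)/(1.075 − 1)·100 = 50.6667
RA = 50.6667·0.8192

41.5061 %


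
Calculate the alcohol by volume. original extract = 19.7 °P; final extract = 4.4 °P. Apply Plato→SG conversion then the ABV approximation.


SG = 259/(259 − P);  ABV = (OG − FG)·131.25
OG = 259/(259 − 19.7) = 1.0823
FG = 259/(259 − 4.4) = 1.0173
ABV = (1.0823 − 1.0173)·131.25

8.5367 % ABV


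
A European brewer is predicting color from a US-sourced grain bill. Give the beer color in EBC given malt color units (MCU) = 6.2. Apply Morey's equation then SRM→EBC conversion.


SRM = 1.4922·MCU^0.6859;  EBC = SRM·1.97
SRM = 1.4922·6.2^0.6859 = 5.2159
EBC = 5.2159·1.97

10.2753 EBC


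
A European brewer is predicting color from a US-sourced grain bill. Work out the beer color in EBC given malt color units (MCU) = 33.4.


SRM = 1.4922·MCU^0.6859;  EBC = SRM·1.97
SRM = 1.4922·33.4^0.6859 = 16.5564
EBC = 16.5564·1.97

32.6160 EBC


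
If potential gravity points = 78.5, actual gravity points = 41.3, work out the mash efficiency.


efficiency = actual / potential × 100
efficiency = 41.3 / 78.5 × 100

52.6115 %


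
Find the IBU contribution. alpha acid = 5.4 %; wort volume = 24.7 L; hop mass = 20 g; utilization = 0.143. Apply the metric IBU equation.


IBU = (α/100)·mass·U·1000 / V
IBU = (5.4/100)·20·0.143·1000 / 24.7

6.2526 IBU


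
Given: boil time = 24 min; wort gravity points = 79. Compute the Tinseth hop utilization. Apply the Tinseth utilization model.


U = 1.65·0.000125^(GP/1000) · (1 − e^(−0.04·t))/4.15
bigness = 1.65·0.000125^(79/1000) = 0.8112
boil_factor = (1 − e^(−0.04·24))/4.15 = 0.1487
U = 0.8112 · 0.1487

0.1206


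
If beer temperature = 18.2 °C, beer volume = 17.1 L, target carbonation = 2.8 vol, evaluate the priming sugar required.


residual = 14.695·(0.01821 + 0.09011·e^(−0.04·T));  sugar = (target − residual)·4.0·V
residual = 14.695·(0.01821 + 0.09011·e^(−0.04·18.2)) = 0.9070
sugar = (2.8 − 0.9070)·4.0·17.1

129.4811 g


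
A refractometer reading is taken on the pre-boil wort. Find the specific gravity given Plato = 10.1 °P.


SG = 259/(259 − P)
SG = 259/(259 − 10.1)

1.0406


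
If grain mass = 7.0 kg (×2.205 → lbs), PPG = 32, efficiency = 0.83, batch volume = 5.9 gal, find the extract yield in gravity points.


points = lbs × PPG × eff / vol
lbs = 7.0 × 2.205 = 15.4350
points = 15.4350 × 32 × 0.83 / 5.9

69.4837 points


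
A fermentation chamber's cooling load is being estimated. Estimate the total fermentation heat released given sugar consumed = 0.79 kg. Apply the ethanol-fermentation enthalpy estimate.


Q = m_sugar · 590 kJ/kg
Q = 0.79 · 590

466.1000 kJ


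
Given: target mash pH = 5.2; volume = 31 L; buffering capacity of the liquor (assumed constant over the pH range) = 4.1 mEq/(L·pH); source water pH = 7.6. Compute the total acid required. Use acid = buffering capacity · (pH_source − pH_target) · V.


acid = 4.1 · (7.6 − 5.2) · 31

305.0400 mEq


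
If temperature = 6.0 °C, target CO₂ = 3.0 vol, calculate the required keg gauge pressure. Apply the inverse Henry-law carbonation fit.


psi = vols/(0.01821 + 0.09011·e^(−0.04·T)) − 14.695
psi = 3.0/(0.01821 + 0.09011·e^(−0.04·6.0)) − 14.695

18.9777 psi


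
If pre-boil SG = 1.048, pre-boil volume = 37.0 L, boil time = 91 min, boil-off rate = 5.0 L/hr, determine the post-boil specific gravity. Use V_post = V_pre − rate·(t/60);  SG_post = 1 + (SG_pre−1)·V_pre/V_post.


V_post = 37.0 − 5.0·(91/60) = 29.4167
SG_post = 1 + (1.048 − 1)·37.0/29.4167

1.0604


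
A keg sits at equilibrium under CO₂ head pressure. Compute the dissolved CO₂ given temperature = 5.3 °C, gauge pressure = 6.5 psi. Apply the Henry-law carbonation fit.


vols = (P + 14.695)·(0.01821 + 0.09011·e^(−0.04·T))
vols = (6.5 + 14.695)·(0.01821 + 0.09011·e^(−0.04·5.3))

1.9310 volumes


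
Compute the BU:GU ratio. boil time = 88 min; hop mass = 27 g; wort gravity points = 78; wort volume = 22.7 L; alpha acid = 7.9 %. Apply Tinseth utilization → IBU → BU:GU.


U = 1.65·0.000125^(GP/1000)·(1−e^(−0.04t))/4.15;  IBU = (α/100)·m·U·1000/V;  BU:GU = IBU/GP
U = 1.65·0.000125^(78/1000)·(1−e^(−0.04·88))/4.15 = 0.1914
IBU = (7.9/100)·27·0.1914·1000/22.7 = 17.9850
BU:GU = 17.9850/78

0.2306


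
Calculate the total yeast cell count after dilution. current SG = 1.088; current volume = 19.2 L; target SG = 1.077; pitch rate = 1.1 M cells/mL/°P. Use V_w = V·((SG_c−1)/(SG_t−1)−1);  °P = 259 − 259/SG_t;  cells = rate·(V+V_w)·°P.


V_w = 19.2·((1.088−1)/(1.077−1)−1) = 2.7429
V_final = 19.2 + 2.7429 = 21.9429
°P = 259 − 259/1.077 = 18.5172
cells = 1.1·21.9429·18.5172

446.9518 billion cells


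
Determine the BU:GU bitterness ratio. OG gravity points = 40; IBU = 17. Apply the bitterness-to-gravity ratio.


BU:GU = IBU / OG_points
BU:GU = 17 / 40

0.4250


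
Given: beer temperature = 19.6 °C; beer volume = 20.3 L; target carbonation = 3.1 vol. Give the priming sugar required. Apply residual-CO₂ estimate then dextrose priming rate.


residual = 14.695·(0.01821 + 0.09011·e^(−0.04·T));  sugar = (target − residual)·4.0·V
residual = 14.695·(0.01821 + 0.09011·e^(−0.04·19.6)) = 0.8722
sugar = (3.1 − 0.8722)·4.0·20.3

180.8991 g


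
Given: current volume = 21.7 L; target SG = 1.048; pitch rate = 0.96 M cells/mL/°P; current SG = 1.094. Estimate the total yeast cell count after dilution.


V_w = V·((SG_c−1)/(SG_t−1)−1);  °P = 259 − 259/SG_t;  cells = rate·(V+V_w)·°P
V_w = 21.7·((1.094−1)/(1.048−1)−1) = 20.7958
V_final = 21.7 + 20.7958 = 42.4958
°P = 259 − 259/1.048 = 11.8626
cells = 0.96·42.4958·11.8626

483.9464 billion cells
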